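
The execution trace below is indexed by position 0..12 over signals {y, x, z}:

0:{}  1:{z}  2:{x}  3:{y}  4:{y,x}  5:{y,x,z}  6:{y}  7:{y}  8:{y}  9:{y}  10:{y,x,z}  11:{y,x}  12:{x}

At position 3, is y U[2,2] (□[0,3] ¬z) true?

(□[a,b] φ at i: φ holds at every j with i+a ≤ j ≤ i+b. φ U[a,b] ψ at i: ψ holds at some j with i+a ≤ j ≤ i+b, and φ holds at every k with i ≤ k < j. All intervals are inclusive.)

False

Need some j in [5,5] with □[0,3] ¬z, and y at every k in [3,j-1].
  j=5: □[0,3] ¬z — fails at 5.
No j in the window works → until fails.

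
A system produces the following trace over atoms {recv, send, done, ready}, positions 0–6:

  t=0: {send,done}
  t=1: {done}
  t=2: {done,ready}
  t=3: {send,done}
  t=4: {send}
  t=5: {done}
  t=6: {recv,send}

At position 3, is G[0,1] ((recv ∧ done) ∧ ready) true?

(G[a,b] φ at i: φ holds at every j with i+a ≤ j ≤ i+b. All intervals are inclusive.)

Does not hold

Check ((recv ∧ done) ∧ ready) at every j in [3,4]:
  j=3: false
  j=4: false
Fails at j=3 → formula fails.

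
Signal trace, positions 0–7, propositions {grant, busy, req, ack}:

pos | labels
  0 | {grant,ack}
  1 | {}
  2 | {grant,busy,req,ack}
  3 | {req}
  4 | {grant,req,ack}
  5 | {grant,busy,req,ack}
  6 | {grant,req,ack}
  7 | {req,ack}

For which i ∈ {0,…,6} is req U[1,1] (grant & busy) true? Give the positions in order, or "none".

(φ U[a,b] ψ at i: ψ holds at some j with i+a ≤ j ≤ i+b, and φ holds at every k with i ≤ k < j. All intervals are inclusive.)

4

Evaluate at each i in [0,6]:
  i=0: ✗ (no rhs in [1,1])
  i=1: ✗ (lhs fails at k=1 before rhs at j=2)
  i=2: ✗ (no rhs in [3,3])
  i=3: ✗ (no rhs in [4,4])
  i=4: ✓ (rhs at j=5; lhs holds on [4,4])
  i=5: ✗ (no rhs in [6,6])
  i=6: ✗ (no rhs in [7,7])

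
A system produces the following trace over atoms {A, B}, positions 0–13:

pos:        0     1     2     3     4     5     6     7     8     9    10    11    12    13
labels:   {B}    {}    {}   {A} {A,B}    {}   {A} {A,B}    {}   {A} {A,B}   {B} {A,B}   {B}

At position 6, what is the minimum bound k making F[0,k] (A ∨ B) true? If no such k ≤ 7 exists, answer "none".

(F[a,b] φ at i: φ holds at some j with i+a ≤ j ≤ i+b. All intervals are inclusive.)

Scan j = 6,7,… for (A ∨ B):
  j=6: holds
First hit at j=6, so smallest k = 6-6 = 0.

0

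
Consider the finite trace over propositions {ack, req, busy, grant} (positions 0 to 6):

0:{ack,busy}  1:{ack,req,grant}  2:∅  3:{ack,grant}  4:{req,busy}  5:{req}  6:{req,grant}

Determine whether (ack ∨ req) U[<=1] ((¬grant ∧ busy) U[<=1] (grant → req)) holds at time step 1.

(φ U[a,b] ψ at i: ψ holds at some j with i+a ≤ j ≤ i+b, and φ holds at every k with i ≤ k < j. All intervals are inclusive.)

Yes

Need some j in [1,2] with ((¬grant ∧ busy) U[<=1] (grant → req)), and (ack ∨ req) at every k in [1,j-1].
  j=1: ((¬grant ∧ busy) U[<=1] (grant → req)) holds; no prefix to check → satisfied.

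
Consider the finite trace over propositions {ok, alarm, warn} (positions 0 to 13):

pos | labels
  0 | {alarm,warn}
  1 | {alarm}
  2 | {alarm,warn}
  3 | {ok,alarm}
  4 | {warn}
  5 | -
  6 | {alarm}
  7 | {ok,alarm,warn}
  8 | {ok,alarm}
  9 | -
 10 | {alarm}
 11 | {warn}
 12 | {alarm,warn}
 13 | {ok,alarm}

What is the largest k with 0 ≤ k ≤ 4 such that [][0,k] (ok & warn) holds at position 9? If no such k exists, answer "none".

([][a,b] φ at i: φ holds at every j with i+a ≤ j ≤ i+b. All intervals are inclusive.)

none

(ok & warn) must hold from j=9 onward; find where it first fails.
  j=9: fails → no k works.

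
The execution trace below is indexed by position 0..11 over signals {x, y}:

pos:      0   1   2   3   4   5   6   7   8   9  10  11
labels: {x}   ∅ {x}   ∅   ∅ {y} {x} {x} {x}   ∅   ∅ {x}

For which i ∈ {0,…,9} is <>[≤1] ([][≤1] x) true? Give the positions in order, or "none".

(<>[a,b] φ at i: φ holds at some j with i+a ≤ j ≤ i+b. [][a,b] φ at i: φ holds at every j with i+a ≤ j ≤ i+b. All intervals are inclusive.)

5, 6, 7

Evaluate at each i in [0,9]:
  i=0: ✗ (none in [0,1])
  i=1: ✗ (none in [1,2])
  i=2: ✗ (none in [2,3])
  i=3: ✗ (none in [3,4])
  i=4: ✗ (none in [4,5])
  i=5: ✓ (witness j=6)
  i=6: ✓ (witness j=6)
  i=7: ✓ (witness j=7)
  i=8: ✗ (none in [8,9])
  i=9: ✗ (none in [9,10])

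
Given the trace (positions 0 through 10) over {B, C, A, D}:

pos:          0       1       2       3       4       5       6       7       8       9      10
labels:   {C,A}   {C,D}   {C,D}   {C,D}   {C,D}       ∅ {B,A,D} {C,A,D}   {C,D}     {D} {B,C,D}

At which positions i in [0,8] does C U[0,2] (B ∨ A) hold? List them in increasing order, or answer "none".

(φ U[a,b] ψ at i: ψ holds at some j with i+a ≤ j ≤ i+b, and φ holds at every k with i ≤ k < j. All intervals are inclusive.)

0, 6, 7

Evaluate at each i in [0,8]:
  i=0: ✓ (rhs at j=0)
  i=1: ✗ (no rhs in [1,3])
  i=2: ✗ (no rhs in [2,4])
  i=3: ✗ (no rhs in [3,5])
  i=4: ✗ (lhs fails at k=5 before rhs at j=6)
  i=5: ✗ (lhs fails at k=5 before rhs at j=6)
  i=6: ✓ (rhs at j=6)
  i=7: ✓ (rhs at j=7)
  i=8: ✗ (lhs fails at k=9 before rhs at j=10)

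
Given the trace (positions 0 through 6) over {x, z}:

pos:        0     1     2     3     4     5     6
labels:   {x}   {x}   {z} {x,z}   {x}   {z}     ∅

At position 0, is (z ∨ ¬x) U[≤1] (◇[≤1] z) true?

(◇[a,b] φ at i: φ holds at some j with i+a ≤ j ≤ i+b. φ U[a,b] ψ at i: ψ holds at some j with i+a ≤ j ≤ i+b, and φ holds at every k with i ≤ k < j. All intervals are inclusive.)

Need some j in [0,1] with ◇[≤1] z, and (z ∨ ¬x) at every k in [0,j-1].
  j=0: ◇[≤1] z — fails (none in [0,1]).
  j=1: ◇[≤1] z holds, but (z ∨ ¬x) fails at k=0 → not this j.
No j in the window works → until fails.

False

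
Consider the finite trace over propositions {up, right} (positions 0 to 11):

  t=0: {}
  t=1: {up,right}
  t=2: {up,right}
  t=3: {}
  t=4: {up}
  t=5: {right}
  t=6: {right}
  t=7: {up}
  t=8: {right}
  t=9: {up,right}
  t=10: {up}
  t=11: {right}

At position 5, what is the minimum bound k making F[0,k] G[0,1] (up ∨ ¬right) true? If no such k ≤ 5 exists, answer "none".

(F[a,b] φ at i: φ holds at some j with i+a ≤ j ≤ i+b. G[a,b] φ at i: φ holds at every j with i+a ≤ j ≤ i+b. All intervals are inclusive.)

Scan j = 5,6,… for G[0,1] (up ∨ ¬right):
  j=5: fails
  j=6: fails
  j=7: fails
  j=8: fails
  j=9: holds
First hit at j=9, so smallest k = 9-5 = 4.

4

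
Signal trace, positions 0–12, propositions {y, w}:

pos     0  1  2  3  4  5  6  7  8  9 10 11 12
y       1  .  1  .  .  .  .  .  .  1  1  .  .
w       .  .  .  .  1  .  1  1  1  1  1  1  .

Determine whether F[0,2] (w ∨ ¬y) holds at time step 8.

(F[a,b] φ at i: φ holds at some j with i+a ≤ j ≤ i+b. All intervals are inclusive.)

Holds

Check (w ∨ ¬y) at each j in [8,10]:
  j=8: true
  j=9: true
  j=10: true
Found at j=8 → formula holds.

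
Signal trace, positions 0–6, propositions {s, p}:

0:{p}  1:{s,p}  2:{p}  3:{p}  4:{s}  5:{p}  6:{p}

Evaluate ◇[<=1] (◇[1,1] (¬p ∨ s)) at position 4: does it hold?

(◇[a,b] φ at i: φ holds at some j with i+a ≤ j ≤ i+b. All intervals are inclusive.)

Does not hold

Check ◇[1,1] (¬p ∨ s) at each j in [4,5]:
  j=4: fails (none in [5,5])
  j=5: fails (none in [6,6])
No position in the window satisfies it → formula fails.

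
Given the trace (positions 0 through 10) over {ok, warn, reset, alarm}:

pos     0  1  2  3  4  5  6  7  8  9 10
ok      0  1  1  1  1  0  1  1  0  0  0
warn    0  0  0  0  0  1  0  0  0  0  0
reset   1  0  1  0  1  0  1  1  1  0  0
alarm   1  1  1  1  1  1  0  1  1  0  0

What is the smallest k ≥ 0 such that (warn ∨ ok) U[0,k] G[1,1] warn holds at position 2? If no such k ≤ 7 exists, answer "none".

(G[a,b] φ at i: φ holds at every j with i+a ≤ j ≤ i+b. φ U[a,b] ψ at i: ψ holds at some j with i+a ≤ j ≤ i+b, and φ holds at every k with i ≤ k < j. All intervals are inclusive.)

Need earliest j ≥ 2 with G[1,1] warn, and (warn ∨ ok) at every k in [2,j-1].
  j=2: rhs fails.
  j=3: rhs fails.
  j=4: rhs holds; lhs holds on [2,3]. k = 2.

2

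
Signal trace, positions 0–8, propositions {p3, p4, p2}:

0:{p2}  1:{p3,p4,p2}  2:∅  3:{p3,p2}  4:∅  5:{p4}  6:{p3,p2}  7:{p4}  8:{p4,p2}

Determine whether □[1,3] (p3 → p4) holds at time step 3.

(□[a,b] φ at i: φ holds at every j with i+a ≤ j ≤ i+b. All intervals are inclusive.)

False

Check (p3 → p4) at every j in [4,6]:
  j=4: antecedent false → ✓
  j=5: antecedent false → ✓
  j=6: antecedent true; consequent false → ✗
Fails at j=6 → formula fails.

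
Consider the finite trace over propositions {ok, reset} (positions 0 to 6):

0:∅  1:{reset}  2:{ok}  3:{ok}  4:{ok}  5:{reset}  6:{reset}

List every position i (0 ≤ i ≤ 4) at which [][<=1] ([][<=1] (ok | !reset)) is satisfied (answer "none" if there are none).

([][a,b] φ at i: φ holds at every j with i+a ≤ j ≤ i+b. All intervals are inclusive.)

Evaluate at each i in [0,4]:
  i=0: ✗ (fails at j=0)
  i=1: ✗ (fails at j=1)
  i=2: ✓ (all of [2,3])
  i=3: ✗ (fails at j=4)
  i=4: ✗ (fails at j=4)

2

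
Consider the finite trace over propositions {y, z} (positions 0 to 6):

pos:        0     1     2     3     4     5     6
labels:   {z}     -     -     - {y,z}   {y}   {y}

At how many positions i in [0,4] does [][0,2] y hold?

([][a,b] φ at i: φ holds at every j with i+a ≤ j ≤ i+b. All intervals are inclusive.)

Evaluate at each i in [0,4]:
  i=0: ✗ (fails at j=0)
  i=1: ✗ (fails at j=1)
  i=2: ✗ (fails at j=2)
  i=3: ✗ (fails at j=3)
  i=4: ✓ (all of [4,6])
Positions where it holds: {4} → 1.

1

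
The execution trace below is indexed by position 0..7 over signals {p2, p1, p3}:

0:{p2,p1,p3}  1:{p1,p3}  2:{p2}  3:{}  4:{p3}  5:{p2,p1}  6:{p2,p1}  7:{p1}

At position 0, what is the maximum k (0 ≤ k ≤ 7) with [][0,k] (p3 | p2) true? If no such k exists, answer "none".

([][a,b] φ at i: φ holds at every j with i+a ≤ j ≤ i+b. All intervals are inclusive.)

(p3 | p2) must hold from j=0 onward; find where it first fails.
  j=0: holds
  j=1: holds
  j=2: holds
  j=3: fails
Holds on [0,2], so largest k = 2.

2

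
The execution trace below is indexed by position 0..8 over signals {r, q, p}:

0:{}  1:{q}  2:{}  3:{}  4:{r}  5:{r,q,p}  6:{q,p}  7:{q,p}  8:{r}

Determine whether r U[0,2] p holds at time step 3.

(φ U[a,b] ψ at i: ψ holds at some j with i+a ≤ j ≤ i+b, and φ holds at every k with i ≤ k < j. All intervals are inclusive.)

False

Need some j in [3,5] with p, and r at every k in [3,j-1].
  j=3: p false.
  j=4: p false.
  j=5: p holds, but r fails at k=3 → not this j.
No j in the window works → until fails.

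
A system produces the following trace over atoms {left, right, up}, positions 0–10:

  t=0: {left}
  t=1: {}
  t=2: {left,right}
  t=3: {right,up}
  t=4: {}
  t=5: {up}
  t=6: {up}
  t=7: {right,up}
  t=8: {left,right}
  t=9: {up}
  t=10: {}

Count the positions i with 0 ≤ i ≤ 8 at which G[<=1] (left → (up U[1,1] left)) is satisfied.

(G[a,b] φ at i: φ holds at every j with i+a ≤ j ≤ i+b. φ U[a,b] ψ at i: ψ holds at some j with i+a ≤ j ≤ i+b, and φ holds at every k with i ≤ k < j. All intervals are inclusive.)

Evaluate at each i in [0,8]:
  i=0: ✗ (fails at j=0)
  i=1: ✗ (fails at j=2)
  i=2: ✗ (fails at j=2)
  i=3: ✓ (all of [3,4])
  i=4: ✓ (all of [4,5])
  i=5: ✓ (all of [5,6])
  i=6: ✓ (all of [6,7])
  i=7: ✗ (fails at j=8)
  i=8: ✗ (fails at j=8)
Positions where it holds: {3, 4, 5, 6} → 4.

4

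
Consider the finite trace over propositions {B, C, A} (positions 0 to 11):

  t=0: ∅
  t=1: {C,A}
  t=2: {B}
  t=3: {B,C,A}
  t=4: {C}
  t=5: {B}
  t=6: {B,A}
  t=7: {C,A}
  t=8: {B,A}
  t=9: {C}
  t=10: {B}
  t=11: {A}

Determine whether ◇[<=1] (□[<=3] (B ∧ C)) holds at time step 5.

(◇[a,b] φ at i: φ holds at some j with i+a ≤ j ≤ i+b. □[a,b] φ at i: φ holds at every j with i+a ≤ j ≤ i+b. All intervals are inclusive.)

No

Check □[<=3] (B ∧ C) at each j in [5,6]:
  j=5: fails at 5
  j=6: fails at 6
No position in the window satisfies it → formula fails.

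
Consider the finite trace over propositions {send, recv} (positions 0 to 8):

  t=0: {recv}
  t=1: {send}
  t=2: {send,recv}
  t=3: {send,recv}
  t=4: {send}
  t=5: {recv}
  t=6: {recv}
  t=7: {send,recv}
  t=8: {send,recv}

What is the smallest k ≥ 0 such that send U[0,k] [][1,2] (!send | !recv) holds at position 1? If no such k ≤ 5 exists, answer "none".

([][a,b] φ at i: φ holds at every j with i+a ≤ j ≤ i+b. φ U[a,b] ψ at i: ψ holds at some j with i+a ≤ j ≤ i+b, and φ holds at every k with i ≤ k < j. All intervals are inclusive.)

2

Need earliest j ≥ 1 with [][1,2] (!send | !recv), and send at every k in [1,j-1].
  j=1: rhs fails.
  j=2: rhs fails.
  j=3: rhs holds; lhs holds on [1,2]. k = 2.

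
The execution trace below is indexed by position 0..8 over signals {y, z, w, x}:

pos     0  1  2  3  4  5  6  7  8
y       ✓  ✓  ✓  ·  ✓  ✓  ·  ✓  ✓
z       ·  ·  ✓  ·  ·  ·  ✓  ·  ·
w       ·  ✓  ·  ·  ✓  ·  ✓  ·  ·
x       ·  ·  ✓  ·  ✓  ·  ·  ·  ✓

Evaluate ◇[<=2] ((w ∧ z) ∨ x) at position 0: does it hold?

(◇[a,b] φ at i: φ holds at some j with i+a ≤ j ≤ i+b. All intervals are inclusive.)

Check ((w ∧ z) ∨ x) at each j in [0,2]:
  j=0: false
  j=1: false
  j=2: true
Found at j=2 → formula holds.

Holds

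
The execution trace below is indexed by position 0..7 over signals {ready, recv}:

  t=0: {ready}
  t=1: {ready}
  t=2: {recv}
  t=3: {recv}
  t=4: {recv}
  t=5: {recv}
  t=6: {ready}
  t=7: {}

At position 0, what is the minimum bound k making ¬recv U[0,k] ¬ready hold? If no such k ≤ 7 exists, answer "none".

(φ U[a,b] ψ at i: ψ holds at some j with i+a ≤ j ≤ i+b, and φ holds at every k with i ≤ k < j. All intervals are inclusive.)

Need earliest j ≥ 0 with ¬ready, and ¬recv at every k in [0,j-1].
  j=0: rhs fails.
  j=1: rhs fails.
  j=2: rhs holds; lhs holds on [0,1]. k = 2.

2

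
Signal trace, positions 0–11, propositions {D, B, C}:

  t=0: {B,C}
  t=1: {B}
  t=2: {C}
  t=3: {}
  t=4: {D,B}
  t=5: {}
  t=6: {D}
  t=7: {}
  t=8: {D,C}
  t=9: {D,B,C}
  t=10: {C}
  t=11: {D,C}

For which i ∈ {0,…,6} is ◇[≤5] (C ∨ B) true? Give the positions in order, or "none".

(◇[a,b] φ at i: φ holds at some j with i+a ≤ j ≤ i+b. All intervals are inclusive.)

0, 1, 2, 3, 4, 5, 6

Evaluate at each i in [0,6]:
  i=0: ✓ (witness j=0)
  i=1: ✓ (witness j=1)
  i=2: ✓ (witness j=2)
  i=3: ✓ (witness j=4)
  i=4: ✓ (witness j=4)
  i=5: ✓ (witness j=8)
  i=6: ✓ (witness j=8)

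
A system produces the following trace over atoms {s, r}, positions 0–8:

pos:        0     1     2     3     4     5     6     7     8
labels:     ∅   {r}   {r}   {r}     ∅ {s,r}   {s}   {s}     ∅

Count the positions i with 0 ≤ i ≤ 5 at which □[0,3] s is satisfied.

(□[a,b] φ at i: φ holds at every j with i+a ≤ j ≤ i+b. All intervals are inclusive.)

0

Evaluate at each i in [0,5]:
  i=0: ✗ (fails at j=0)
  i=1: ✗ (fails at j=1)
  i=2: ✗ (fails at j=2)
  i=3: ✗ (fails at j=3)
  i=4: ✗ (fails at j=4)
  i=5: ✗ (fails at j=8)
Positions where it holds: {} → 0.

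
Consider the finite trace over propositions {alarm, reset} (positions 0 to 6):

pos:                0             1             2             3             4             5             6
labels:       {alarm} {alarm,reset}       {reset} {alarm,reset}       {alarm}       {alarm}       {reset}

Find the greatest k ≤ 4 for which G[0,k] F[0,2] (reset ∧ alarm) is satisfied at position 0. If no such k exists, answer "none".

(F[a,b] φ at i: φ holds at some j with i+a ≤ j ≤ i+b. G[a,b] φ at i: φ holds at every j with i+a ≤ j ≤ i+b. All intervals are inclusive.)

F[0,2] (reset ∧ alarm) must hold from j=0 onward; find where it first fails.
  j=0: holds
  j=1: holds
  j=2: holds
  j=3: holds
  j=4: fails
Holds on [0,3], so largest k = 3.

3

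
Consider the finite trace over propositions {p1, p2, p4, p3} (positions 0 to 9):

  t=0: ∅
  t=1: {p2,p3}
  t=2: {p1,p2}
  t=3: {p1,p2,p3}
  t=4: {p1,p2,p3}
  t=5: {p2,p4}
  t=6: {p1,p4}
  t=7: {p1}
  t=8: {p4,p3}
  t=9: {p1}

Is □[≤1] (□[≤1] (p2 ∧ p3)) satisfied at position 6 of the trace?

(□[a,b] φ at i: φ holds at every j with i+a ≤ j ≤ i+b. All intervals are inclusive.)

Check □[≤1] (p2 ∧ p3) at every j in [6,7]:
  j=6: fails at 6
  j=7: fails at 7
Fails at j=6 → formula fails.

No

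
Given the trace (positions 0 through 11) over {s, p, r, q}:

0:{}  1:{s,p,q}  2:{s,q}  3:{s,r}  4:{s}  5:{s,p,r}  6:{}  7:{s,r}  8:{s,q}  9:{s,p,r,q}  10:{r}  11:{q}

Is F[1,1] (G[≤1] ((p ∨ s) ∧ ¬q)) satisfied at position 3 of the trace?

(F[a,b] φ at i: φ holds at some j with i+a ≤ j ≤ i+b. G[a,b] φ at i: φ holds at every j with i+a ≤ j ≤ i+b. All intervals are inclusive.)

Holds

Check G[≤1] ((p ∨ s) ∧ ¬q) at each j in [4,4]:
  j=4: holds on [4,5]
Found at j=4 → formula holds.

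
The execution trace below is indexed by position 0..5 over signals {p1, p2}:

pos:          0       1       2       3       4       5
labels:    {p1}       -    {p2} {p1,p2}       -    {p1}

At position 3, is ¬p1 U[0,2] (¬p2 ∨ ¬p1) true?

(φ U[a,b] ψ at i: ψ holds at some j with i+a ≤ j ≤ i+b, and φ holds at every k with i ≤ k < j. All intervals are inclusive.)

Need some j in [3,5] with (¬p2 ∨ ¬p1), and ¬p1 at every k in [3,j-1].
  j=3: (¬p2 ∨ ¬p1) false.
  j=4: (¬p2 ∨ ¬p1) holds, but ¬p1 fails at k=3 → not this j.
  j=5: (¬p2 ∨ ¬p1) holds, but ¬p1 fails at k=3 → not this j.
No j in the window works → until fails.

False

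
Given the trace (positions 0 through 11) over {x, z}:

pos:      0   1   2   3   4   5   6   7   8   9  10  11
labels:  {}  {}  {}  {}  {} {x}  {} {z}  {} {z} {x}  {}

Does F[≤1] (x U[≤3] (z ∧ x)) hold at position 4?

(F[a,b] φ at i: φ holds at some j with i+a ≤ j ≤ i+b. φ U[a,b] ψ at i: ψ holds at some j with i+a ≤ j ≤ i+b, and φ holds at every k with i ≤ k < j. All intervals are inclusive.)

Check (x U[≤3] (z ∧ x)) at each j in [4,5]:
  j=4: fails
  j=5: fails
No position in the window satisfies it → formula fails.

False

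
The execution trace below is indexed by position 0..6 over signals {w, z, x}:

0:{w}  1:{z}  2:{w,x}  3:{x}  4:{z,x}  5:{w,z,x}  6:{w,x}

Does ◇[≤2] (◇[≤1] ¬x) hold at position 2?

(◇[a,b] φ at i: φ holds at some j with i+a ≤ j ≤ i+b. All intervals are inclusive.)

Check ◇[≤1] ¬x at each j in [2,4]:
  j=2: fails (none in [2,3])
  j=3: fails (none in [3,4])
  j=4: fails (none in [4,5])
No position in the window satisfies it → formula fails.

False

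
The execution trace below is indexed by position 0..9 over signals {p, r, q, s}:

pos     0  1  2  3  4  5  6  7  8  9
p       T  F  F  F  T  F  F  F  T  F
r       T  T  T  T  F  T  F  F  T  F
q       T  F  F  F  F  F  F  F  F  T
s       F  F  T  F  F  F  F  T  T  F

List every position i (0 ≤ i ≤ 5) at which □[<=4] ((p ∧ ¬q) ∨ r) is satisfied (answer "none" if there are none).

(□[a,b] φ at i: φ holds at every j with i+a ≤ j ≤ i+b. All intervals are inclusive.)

0, 1

Evaluate at each i in [0,5]:
  i=0: ✓ (all of [0,4])
  i=1: ✓ (all of [1,5])
  i=2: ✗ (fails at j=6)
  i=3: ✗ (fails at j=6)
  i=4: ✗ (fails at j=6)
  i=5: ✗ (fails at j=6)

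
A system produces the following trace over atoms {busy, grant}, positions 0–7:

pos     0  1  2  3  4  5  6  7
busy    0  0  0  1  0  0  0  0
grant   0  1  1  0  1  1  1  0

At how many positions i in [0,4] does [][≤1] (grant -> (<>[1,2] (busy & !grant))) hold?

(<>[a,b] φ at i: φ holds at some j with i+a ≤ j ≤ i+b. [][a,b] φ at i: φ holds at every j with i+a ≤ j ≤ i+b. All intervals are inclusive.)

3

Evaluate at each i in [0,4]:
  i=0: ✓ (all of [0,1])
  i=1: ✓ (all of [1,2])
  i=2: ✓ (all of [2,3])
  i=3: ✗ (fails at j=4)
  i=4: ✗ (fails at j=4)
Positions where it holds: {0, 1, 2} → 3.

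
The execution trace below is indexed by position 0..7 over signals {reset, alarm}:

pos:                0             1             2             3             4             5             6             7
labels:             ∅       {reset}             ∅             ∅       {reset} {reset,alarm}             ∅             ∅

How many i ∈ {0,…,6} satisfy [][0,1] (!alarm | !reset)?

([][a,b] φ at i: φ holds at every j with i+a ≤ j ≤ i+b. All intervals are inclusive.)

5

Evaluate at each i in [0,6]:
  i=0: ✓ (all of [0,1])
  i=1: ✓ (all of [1,2])
  i=2: ✓ (all of [2,3])
  i=3: ✓ (all of [3,4])
  i=4: ✗ (fails at j=5)
  i=5: ✗ (fails at j=5)
  i=6: ✓ (all of [6,7])
Positions where it holds: {0, 1, 2, 3, 6} → 5.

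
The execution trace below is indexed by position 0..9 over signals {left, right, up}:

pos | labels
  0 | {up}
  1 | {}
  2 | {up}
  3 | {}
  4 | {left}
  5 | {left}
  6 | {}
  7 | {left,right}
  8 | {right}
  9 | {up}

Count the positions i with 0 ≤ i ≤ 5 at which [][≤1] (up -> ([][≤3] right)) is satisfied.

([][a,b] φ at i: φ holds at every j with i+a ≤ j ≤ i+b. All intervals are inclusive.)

3

Evaluate at each i in [0,5]:
  i=0: ✗ (fails at j=0)
  i=1: ✗ (fails at j=2)
  i=2: ✗ (fails at j=2)
  i=3: ✓ (all of [3,4])
  i=4: ✓ (all of [4,5])
  i=5: ✓ (all of [5,6])
Positions where it holds: {3, 4, 5} → 3.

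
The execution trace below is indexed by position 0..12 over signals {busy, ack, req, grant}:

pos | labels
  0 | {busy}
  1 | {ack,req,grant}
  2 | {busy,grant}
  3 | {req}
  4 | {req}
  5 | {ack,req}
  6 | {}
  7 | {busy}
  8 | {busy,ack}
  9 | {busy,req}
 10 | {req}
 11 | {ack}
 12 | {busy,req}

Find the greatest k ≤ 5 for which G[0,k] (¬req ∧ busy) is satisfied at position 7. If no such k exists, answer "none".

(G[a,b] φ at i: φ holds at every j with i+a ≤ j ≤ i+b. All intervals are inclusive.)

(¬req ∧ busy) must hold from j=7 onward; find where it first fails.
  j=7: holds
  j=8: holds
  j=9: fails
Holds on [7,8], so largest k = 1.

1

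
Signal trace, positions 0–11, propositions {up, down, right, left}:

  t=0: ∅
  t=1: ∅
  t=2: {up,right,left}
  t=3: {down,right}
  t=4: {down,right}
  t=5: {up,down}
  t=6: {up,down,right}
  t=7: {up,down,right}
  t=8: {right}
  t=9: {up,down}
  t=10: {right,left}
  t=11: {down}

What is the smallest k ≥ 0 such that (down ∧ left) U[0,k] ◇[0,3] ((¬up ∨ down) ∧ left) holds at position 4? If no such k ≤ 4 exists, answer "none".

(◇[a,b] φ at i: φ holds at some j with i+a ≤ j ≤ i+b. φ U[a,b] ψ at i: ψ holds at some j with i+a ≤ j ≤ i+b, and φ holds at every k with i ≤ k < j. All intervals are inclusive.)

Need earliest j ≥ 4 with ◇[0,3] ((¬up ∨ down) ∧ left), and (down ∧ left) at every k in [4,j-1].
  j=4: rhs fails.
  j=5: rhs fails.
  j=6: rhs fails.
  j=7: rhs holds but lhs fails at k=4.
  j=8: rhs holds but lhs fails at k=4.
No witness within the range → none.

none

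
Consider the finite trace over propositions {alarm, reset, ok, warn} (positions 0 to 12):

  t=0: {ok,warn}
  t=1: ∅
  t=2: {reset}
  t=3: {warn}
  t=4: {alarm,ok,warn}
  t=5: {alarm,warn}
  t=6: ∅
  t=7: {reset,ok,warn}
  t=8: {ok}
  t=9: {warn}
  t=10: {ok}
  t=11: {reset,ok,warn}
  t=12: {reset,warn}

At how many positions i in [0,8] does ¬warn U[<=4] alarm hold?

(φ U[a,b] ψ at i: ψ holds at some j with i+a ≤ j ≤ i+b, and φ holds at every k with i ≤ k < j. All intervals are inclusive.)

Evaluate at each i in [0,8]:
  i=0: ✗ (lhs fails at k=0 before rhs at j=4)
  i=1: ✗ (lhs fails at k=3 before rhs at j=4)
  i=2: ✗ (lhs fails at k=3 before rhs at j=4)
  i=3: ✗ (lhs fails at k=3 before rhs at j=4)
  i=4: ✓ (rhs at j=4)
  i=5: ✓ (rhs at j=5)
  i=6: ✗ (no rhs in [6,10])
  i=7: ✗ (no rhs in [7,11])
  i=8: ✗ (no rhs in [8,12])
Positions where it holds: {4, 5} → 2.

2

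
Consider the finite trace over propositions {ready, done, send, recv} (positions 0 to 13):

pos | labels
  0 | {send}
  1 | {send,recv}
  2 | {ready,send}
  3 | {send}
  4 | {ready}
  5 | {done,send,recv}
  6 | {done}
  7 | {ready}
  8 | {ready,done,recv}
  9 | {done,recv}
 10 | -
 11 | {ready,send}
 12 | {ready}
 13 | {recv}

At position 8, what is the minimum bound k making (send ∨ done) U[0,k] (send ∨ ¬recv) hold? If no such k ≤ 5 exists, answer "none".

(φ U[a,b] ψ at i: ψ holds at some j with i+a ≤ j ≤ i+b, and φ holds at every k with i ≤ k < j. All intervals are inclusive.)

Need earliest j ≥ 8 with (send ∨ ¬recv), and (send ∨ done) at every k in [8,j-1].
  j=8: rhs fails.
  j=9: rhs fails.
  j=10: rhs holds; lhs holds on [8,9]. k = 2.

2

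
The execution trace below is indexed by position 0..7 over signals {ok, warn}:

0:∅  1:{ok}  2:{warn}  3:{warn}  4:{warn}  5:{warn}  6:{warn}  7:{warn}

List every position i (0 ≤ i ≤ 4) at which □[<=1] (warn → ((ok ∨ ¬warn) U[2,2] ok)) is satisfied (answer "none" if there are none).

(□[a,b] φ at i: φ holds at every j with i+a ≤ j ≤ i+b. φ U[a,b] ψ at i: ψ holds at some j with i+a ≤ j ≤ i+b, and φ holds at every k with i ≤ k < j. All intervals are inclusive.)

Evaluate at each i in [0,4]:
  i=0: ✓ (all of [0,1])
  i=1: ✗ (fails at j=2)
  i=2: ✗ (fails at j=2)
  i=3: ✗ (fails at j=3)
  i=4: ✗ (fails at j=4)

0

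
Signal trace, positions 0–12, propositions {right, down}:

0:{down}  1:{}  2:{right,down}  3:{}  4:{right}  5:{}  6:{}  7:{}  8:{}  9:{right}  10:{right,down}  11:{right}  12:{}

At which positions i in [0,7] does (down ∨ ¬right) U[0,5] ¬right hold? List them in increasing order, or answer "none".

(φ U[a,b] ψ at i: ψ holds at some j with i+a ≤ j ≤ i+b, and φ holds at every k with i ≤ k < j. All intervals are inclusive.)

Evaluate at each i in [0,7]:
  i=0: ✓ (rhs at j=0)
  i=1: ✓ (rhs at j=1)
  i=2: ✓ (rhs at j=3; lhs holds on [2,2])
  i=3: ✓ (rhs at j=3)
  i=4: ✗ (lhs fails at k=4 before rhs at j=5)
  i=5: ✓ (rhs at j=5)
  i=6: ✓ (rhs at j=6)
  i=7: ✓ (rhs at j=7)

0, 1, 2, 3, 5, 6, 7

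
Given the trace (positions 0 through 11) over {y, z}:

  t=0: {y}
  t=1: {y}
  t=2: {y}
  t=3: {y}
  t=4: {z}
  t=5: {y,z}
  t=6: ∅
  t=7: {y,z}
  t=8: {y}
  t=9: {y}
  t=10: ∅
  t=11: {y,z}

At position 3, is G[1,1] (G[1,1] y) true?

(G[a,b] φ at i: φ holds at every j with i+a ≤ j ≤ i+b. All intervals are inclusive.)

Check G[1,1] y at every j in [4,4]:
  j=4: holds on [5,5]
All positions satisfy it → formula holds.

True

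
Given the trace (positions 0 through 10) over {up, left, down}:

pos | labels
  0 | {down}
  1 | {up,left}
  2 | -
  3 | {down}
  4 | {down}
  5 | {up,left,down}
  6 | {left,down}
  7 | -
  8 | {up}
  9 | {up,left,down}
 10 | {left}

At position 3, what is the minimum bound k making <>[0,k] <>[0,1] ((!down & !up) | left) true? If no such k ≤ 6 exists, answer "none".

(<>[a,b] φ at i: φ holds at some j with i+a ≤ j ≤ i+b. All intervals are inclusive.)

1

Scan j = 3,4,… for <>[0,1] ((!down & !up) | left):
  j=3: fails
  j=4: holds
First hit at j=4, so smallest k = 4-3 = 1.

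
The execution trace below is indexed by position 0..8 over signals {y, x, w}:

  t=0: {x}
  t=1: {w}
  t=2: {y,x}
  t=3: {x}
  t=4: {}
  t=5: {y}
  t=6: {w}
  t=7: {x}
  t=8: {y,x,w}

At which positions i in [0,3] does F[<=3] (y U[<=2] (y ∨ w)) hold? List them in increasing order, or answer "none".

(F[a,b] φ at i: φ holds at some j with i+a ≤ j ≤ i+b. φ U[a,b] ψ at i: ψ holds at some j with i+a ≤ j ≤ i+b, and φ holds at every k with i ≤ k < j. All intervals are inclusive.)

0, 1, 2, 3

Evaluate at each i in [0,3]:
  i=0: ✓ (witness j=1)
  i=1: ✓ (witness j=1)
  i=2: ✓ (witness j=2)
  i=3: ✓ (witness j=5)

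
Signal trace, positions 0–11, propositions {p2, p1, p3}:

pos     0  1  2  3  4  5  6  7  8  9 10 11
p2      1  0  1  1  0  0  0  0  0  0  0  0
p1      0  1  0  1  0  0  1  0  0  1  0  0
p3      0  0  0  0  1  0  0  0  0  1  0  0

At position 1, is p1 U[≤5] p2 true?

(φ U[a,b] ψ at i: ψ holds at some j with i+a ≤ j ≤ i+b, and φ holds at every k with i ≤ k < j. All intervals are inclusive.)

Need some j in [1,6] with p2, and p1 at every k in [1,j-1].
  j=1: p2 false.
  j=2: p2 holds; p1 holds at every k in [1,1] → satisfied.

Yes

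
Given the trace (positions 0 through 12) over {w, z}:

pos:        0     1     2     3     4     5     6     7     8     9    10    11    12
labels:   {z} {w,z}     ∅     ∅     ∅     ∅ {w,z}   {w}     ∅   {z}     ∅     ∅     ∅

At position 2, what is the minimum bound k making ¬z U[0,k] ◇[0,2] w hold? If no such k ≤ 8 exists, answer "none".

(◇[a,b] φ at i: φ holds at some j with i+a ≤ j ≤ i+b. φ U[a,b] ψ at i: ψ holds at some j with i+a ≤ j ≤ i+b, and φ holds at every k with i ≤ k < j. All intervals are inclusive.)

Need earliest j ≥ 2 with ◇[0,2] w, and ¬z at every k in [2,j-1].
  j=2: rhs fails.
  j=3: rhs fails.
  j=4: rhs holds; lhs holds on [2,3]. k = 2.

2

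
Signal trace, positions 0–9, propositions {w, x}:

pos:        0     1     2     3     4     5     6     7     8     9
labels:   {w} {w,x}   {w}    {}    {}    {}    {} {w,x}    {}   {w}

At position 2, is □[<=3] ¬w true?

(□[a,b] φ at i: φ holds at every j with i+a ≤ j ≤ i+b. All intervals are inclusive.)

Check ¬w at every j in [2,5]:
  j=2: false
  j=3: true
  j=4: true
  j=5: true
Fails at j=2 → formula fails.

Does not hold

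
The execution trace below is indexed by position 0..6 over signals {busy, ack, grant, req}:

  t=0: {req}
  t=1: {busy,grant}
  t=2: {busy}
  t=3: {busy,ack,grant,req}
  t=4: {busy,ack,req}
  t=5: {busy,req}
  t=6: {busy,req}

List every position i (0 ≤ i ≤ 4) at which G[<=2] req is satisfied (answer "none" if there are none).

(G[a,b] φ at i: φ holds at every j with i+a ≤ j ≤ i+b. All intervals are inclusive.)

Evaluate at each i in [0,4]:
  i=0: ✗ (fails at j=1)
  i=1: ✗ (fails at j=1)
  i=2: ✗ (fails at j=2)
  i=3: ✓ (all of [3,5])
  i=4: ✓ (all of [4,6])

3, 4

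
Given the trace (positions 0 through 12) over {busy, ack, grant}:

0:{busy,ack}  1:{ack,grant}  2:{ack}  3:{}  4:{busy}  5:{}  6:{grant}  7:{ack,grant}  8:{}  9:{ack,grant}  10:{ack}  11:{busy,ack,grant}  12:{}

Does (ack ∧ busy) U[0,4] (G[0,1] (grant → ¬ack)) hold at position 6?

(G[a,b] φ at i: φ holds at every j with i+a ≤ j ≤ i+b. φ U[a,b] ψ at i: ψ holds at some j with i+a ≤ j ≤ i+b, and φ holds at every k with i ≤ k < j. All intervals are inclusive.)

Need some j in [6,10] with G[0,1] (grant → ¬ack), and (ack ∧ busy) at every k in [6,j-1].
  j=6: G[0,1] (grant → ¬ack) — fails at 7.
  j=7: G[0,1] (grant → ¬ack) — fails at 7.
  j=8: G[0,1] (grant → ¬ack) — fails at 9.
  j=9: G[0,1] (grant → ¬ack) — fails at 9.
  j=10: G[0,1] (grant → ¬ack) — fails at 11.
No j in the window works → until fails.

Does not hold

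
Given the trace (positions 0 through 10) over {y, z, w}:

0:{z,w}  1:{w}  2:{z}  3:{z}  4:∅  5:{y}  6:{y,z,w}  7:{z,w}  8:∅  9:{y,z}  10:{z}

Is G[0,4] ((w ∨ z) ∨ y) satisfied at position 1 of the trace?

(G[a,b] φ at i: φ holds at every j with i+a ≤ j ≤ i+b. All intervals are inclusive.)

No

Check ((w ∨ z) ∨ y) at every j in [1,5]:
  j=1: true
  j=2: true
  j=3: true
  j=4: false
  j=5: true
Fails at j=4 → formula fails.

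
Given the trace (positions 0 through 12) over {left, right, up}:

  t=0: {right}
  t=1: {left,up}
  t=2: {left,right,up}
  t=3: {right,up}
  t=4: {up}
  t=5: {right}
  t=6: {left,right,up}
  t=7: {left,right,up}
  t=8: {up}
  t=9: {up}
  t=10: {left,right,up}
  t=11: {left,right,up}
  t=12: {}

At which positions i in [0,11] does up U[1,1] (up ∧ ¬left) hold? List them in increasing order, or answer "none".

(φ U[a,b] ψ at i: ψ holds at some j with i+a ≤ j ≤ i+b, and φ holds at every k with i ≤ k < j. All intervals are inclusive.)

Evaluate at each i in [0,11]:
  i=0: ✗ (no rhs in [1,1])
  i=1: ✗ (no rhs in [2,2])
  i=2: ✓ (rhs at j=3; lhs holds on [2,2])
  i=3: ✓ (rhs at j=4; lhs holds on [3,3])
  i=4: ✗ (no rhs in [5,5])
  i=5: ✗ (no rhs in [6,6])
  i=6: ✗ (no rhs in [7,7])
  i=7: ✓ (rhs at j=8; lhs holds on [7,7])
  i=8: ✓ (rhs at j=9; lhs holds on [8,8])
  i=9: ✗ (no rhs in [10,10])
  i=10: ✗ (no rhs in [11,11])
  i=11: ✗ (no rhs in [12,12])

2, 3, 7, 8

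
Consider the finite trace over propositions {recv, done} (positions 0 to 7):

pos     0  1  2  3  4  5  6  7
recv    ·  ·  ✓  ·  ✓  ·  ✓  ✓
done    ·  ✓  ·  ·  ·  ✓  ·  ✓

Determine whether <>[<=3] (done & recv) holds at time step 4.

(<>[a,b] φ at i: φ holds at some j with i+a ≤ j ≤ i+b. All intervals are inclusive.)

Holds

Check (done & recv) at each j in [4,7]:
  j=4: false
  j=5: false
  j=6: false
  j=7: true
Found at j=7 → formula holds.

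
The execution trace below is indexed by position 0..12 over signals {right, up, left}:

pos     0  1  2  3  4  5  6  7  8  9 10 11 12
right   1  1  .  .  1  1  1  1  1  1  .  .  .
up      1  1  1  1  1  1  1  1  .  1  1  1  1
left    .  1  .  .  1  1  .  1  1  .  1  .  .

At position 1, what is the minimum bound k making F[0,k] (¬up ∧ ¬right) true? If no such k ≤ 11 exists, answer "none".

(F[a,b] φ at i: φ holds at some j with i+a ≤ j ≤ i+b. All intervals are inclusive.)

none

Scan j = 1,2,… for (¬up ∧ ¬right):
  j=1: fails
  j=2: fails
  j=3: fails
  j=4: fails
  j=5: fails
  j=6: fails
  j=7: fails
  j=8: fails
  j=9: fails
  j=10: fails
  j=11: fails
  j=12: fails
No j in [1,12] satisfies it → none.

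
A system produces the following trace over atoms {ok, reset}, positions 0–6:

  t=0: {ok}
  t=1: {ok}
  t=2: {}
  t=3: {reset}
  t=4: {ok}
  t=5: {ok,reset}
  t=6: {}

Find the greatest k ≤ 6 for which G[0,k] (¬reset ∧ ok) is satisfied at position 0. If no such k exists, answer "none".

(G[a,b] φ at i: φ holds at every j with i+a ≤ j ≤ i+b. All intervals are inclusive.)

1

(¬reset ∧ ok) must hold from j=0 onward; find where it first fails.
  j=0: holds
  j=1: holds
  j=2: fails
Holds on [0,1], so largest k = 1.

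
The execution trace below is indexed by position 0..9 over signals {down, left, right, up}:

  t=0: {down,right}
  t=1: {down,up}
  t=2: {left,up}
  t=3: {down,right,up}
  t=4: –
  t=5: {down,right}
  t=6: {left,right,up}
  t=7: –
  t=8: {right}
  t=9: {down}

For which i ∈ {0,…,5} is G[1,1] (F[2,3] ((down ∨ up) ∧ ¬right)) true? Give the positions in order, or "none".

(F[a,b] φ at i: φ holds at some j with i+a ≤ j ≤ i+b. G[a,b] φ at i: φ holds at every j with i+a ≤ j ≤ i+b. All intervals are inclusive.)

5

Evaluate at each i in [0,5]:
  i=0: ✗ (fails at j=1)
  i=1: ✗ (fails at j=2)
  i=2: ✗ (fails at j=3)
  i=3: ✗ (fails at j=4)
  i=4: ✗ (fails at j=5)
  i=5: ✓ (all of [6,6])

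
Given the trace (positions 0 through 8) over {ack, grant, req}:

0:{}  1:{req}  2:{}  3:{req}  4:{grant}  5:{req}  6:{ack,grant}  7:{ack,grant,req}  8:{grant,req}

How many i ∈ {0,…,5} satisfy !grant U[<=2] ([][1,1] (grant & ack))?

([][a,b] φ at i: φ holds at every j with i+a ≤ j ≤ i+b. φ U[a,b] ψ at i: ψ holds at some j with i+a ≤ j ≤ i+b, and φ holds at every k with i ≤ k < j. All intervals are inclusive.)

1

Evaluate at each i in [0,5]:
  i=0: ✗ (no rhs in [0,2])
  i=1: ✗ (no rhs in [1,3])
  i=2: ✗ (no rhs in [2,4])
  i=3: ✗ (lhs fails at k=4 before rhs at j=5)
  i=4: ✗ (lhs fails at k=4 before rhs at j=5)
  i=5: ✓ (rhs at j=5)
Positions where it holds: {5} → 1.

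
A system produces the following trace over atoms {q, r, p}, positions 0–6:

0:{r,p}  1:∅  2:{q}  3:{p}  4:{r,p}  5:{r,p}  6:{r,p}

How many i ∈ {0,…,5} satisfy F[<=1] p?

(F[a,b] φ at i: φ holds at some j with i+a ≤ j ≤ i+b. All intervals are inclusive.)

5

Evaluate at each i in [0,5]:
  i=0: ✓ (witness j=0)
  i=1: ✗ (none in [1,2])
  i=2: ✓ (witness j=3)
  i=3: ✓ (witness j=3)
  i=4: ✓ (witness j=4)
  i=5: ✓ (witness j=5)
Positions where it holds: {0, 2, 3, 4, 5} → 5.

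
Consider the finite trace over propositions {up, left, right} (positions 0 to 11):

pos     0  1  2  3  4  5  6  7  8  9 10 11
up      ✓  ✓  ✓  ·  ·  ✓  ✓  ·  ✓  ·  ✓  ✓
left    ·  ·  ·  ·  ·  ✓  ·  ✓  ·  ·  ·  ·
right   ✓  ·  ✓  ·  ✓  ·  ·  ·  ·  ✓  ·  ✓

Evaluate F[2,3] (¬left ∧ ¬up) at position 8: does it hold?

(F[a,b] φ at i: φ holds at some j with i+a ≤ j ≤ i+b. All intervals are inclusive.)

Check (¬left ∧ ¬up) at each j in [10,11]:
  j=10: false
  j=11: false
No position in the window satisfies it → formula fails.

Does not hold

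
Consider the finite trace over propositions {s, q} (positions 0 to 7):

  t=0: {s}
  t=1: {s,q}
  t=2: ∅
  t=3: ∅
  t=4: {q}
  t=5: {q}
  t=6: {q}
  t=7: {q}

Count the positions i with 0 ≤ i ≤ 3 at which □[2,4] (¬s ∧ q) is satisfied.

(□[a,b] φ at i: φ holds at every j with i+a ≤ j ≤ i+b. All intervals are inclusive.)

Evaluate at each i in [0,3]:
  i=0: ✗ (fails at j=2)
  i=1: ✗ (fails at j=3)
  i=2: ✓ (all of [4,6])
  i=3: ✓ (all of [5,7])
Positions where it holds: {2, 3} → 2.

2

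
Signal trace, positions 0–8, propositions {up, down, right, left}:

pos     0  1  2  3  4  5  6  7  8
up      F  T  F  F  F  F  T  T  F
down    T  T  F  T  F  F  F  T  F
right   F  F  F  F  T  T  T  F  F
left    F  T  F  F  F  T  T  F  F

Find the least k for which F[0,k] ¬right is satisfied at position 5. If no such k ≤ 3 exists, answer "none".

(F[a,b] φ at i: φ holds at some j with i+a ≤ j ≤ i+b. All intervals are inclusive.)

Scan j = 5,6,… for ¬right:
  j=5: fails
  j=6: fails
  j=7: holds
First hit at j=7, so smallest k = 7-5 = 2.

2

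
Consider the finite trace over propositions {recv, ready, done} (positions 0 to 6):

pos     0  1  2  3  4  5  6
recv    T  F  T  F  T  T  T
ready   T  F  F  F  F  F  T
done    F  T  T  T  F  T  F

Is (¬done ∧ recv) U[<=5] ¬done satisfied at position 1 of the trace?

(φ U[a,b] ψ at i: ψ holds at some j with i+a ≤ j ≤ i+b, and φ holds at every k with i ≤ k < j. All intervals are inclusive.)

False

Need some j in [1,6] with ¬done, and (¬done ∧ recv) at every k in [1,j-1].
  j=1: ¬done false.
  j=2: ¬done false.
  j=3: ¬done false.
  j=4: ¬done holds, but (¬done ∧ recv) fails at k=1 → not this j.
  j=5: ¬done false.
  j=6: ¬done holds, but (¬done ∧ recv) fails at k=1 → not this j.
No j in the window works → until fails.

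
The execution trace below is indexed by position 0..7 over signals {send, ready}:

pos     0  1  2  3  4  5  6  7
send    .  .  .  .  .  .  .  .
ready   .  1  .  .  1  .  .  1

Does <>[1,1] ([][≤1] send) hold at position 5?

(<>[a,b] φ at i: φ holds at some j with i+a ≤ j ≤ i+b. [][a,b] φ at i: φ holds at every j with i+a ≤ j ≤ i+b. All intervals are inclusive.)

False

Check [][≤1] send at each j in [6,6]:
  j=6: fails at 6
No position in the window satisfies it → formula fails.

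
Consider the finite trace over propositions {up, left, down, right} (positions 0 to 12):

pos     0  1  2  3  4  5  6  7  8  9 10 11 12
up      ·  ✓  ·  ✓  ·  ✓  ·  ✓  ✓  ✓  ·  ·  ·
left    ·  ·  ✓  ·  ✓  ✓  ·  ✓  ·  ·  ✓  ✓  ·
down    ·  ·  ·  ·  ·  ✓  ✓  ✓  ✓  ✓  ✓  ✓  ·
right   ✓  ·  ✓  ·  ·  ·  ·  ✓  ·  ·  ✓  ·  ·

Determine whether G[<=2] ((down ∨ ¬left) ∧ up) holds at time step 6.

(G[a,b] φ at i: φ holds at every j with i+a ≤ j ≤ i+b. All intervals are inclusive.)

No

Check ((down ∨ ¬left) ∧ up) at every j in [6,8]:
  j=6: false
  j=7: true
  j=8: true
Fails at j=6 → formula fails.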